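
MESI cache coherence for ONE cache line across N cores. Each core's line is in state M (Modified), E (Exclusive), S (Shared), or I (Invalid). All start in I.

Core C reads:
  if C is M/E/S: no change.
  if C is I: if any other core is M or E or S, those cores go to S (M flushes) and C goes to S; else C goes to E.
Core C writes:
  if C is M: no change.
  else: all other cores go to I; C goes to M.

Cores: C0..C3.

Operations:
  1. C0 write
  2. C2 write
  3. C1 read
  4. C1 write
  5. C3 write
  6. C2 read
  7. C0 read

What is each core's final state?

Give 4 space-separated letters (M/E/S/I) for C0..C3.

Op 1: C0 write [C0 write: invalidate none -> C0=M] -> [M,I,I,I]
Op 2: C2 write [C2 write: invalidate ['C0=M'] -> C2=M] -> [I,I,M,I]
Op 3: C1 read [C1 read from I: others=['C2=M'] -> C1=S, others downsized to S] -> [I,S,S,I]
Op 4: C1 write [C1 write: invalidate ['C2=S'] -> C1=M] -> [I,M,I,I]
Op 5: C3 write [C3 write: invalidate ['C1=M'] -> C3=M] -> [I,I,I,M]
Op 6: C2 read [C2 read from I: others=['C3=M'] -> C2=S, others downsized to S] -> [I,I,S,S]
Op 7: C0 read [C0 read from I: others=['C2=S', 'C3=S'] -> C0=S, others downsized to S] -> [S,I,S,S]

Answer: S I S S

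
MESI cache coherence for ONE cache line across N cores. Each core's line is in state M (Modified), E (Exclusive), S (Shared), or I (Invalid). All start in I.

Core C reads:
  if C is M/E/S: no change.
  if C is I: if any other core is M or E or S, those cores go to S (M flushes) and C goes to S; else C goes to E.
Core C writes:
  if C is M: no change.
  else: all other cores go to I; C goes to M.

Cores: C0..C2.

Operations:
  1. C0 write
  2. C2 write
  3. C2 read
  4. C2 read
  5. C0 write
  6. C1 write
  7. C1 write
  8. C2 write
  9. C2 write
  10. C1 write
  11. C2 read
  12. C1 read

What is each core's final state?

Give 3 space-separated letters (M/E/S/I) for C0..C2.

Answer: I S S

Derivation:
Op 1: C0 write [C0 write: invalidate none -> C0=M] -> [M,I,I]
Op 2: C2 write [C2 write: invalidate ['C0=M'] -> C2=M] -> [I,I,M]
Op 3: C2 read [C2 read: already in M, no change] -> [I,I,M]
Op 4: C2 read [C2 read: already in M, no change] -> [I,I,M]
Op 5: C0 write [C0 write: invalidate ['C2=M'] -> C0=M] -> [M,I,I]
Op 6: C1 write [C1 write: invalidate ['C0=M'] -> C1=M] -> [I,M,I]
Op 7: C1 write [C1 write: already M (modified), no change] -> [I,M,I]
Op 8: C2 write [C2 write: invalidate ['C1=M'] -> C2=M] -> [I,I,M]
Op 9: C2 write [C2 write: already M (modified), no change] -> [I,I,M]
Op 10: C1 write [C1 write: invalidate ['C2=M'] -> C1=M] -> [I,M,I]
Op 11: C2 read [C2 read from I: others=['C1=M'] -> C2=S, others downsized to S] -> [I,S,S]
Op 12: C1 read [C1 read: already in S, no change] -> [I,S,S]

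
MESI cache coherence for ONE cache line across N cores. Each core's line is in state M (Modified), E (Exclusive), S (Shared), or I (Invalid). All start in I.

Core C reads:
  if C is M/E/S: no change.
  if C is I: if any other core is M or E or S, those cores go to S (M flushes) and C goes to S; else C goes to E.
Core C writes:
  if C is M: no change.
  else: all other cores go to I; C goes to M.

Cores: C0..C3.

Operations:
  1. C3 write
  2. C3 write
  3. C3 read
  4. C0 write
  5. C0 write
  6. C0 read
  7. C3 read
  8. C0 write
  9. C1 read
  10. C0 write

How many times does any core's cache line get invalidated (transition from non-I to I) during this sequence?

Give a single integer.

Op 1: C3 write [C3 write: invalidate none -> C3=M] -> [I,I,I,M] (invalidations this op: 0; running total: 0)
Op 2: C3 write [C3 write: already M (modified), no change] -> [I,I,I,M] (invalidations this op: 0; running total: 0)
Op 3: C3 read [C3 read: already in M, no change] -> [I,I,I,M] (invalidations this op: 0; running total: 0)
Op 4: C0 write [C0 write: invalidate ['C3=M'] -> C0=M] -> [M,I,I,I] (invalidations this op: 1; running total: 1)
Op 5: C0 write [C0 write: already M (modified), no change] -> [M,I,I,I] (invalidations this op: 0; running total: 1)
Op 6: C0 read [C0 read: already in M, no change] -> [M,I,I,I] (invalidations this op: 0; running total: 1)
Op 7: C3 read [C3 read from I: others=['C0=M'] -> C3=S, others downsized to S] -> [S,I,I,S] (invalidations this op: 0; running total: 1)
Op 8: C0 write [C0 write: invalidate ['C3=S'] -> C0=M] -> [M,I,I,I] (invalidations this op: 1; running total: 2)
Op 9: C1 read [C1 read from I: others=['C0=M'] -> C1=S, others downsized to S] -> [S,S,I,I] (invalidations this op: 0; running total: 2)
Op 10: C0 write [C0 write: invalidate ['C1=S'] -> C0=M] -> [M,I,I,I] (invalidations this op: 1; running total: 3)

Answer: 3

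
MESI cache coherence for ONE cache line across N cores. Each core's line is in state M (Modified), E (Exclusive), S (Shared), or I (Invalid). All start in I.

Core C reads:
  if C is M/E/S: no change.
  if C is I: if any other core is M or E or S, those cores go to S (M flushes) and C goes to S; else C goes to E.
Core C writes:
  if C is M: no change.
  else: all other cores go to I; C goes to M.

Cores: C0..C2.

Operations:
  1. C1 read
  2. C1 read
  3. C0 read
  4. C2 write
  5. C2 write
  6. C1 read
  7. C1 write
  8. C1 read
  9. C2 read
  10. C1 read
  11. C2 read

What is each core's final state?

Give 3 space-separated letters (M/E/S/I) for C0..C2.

Op 1: C1 read [C1 read from I: no other sharers -> C1=E (exclusive)] -> [I,E,I]
Op 2: C1 read [C1 read: already in E, no change] -> [I,E,I]
Op 3: C0 read [C0 read from I: others=['C1=E'] -> C0=S, others downsized to S] -> [S,S,I]
Op 4: C2 write [C2 write: invalidate ['C0=S', 'C1=S'] -> C2=M] -> [I,I,M]
Op 5: C2 write [C2 write: already M (modified), no change] -> [I,I,M]
Op 6: C1 read [C1 read from I: others=['C2=M'] -> C1=S, others downsized to S] -> [I,S,S]
Op 7: C1 write [C1 write: invalidate ['C2=S'] -> C1=M] -> [I,M,I]
Op 8: C1 read [C1 read: already in M, no change] -> [I,M,I]
Op 9: C2 read [C2 read from I: others=['C1=M'] -> C2=S, others downsized to S] -> [I,S,S]
Op 10: C1 read [C1 read: already in S, no change] -> [I,S,S]
Op 11: C2 read [C2 read: already in S, no change] -> [I,S,S]

Answer: I S S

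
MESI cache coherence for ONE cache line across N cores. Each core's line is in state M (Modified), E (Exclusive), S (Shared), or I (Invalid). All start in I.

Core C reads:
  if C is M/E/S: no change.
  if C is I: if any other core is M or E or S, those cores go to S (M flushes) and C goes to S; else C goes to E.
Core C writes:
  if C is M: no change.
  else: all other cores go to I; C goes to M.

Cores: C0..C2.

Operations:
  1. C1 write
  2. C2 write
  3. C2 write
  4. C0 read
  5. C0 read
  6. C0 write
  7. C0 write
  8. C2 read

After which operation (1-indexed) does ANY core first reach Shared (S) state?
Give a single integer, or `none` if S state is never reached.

Answer: 4

Derivation:
Op 1: C1 write [C1 write: invalidate none -> C1=M] -> [I,M,I]
Op 2: C2 write [C2 write: invalidate ['C1=M'] -> C2=M] -> [I,I,M]
Op 3: C2 write [C2 write: already M (modified), no change] -> [I,I,M]
Op 4: C0 read [C0 read from I: others=['C2=M'] -> C0=S, others downsized to S] -> [S,I,S]
  -> First S state at op 4; remaining ops need not be traced.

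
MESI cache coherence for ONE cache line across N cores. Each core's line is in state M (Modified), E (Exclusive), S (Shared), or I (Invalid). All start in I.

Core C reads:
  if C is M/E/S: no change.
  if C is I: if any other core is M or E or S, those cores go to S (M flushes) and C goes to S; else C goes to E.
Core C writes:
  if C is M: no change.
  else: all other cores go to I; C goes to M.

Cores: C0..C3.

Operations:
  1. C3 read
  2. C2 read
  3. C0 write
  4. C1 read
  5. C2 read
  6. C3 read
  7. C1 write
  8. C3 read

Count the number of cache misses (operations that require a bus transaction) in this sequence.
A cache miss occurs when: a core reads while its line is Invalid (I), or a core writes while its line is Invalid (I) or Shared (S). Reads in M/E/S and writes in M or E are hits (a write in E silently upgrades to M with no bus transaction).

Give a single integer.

Answer: 8

Derivation:
Op 1: C3 read [C3 read from I: no other sharers -> C3=E (exclusive)] -> [I,I,I,E] [MISS #1: read from I]
Op 2: C2 read [C2 read from I: others=['C3=E'] -> C2=S, others downsized to S] -> [I,I,S,S] [MISS #2: read from I]
Op 3: C0 write [C0 write: invalidate ['C2=S', 'C3=S'] -> C0=M] -> [M,I,I,I] [MISS #3: write from I]
Op 4: C1 read [C1 read from I: others=['C0=M'] -> C1=S, others downsized to S] -> [S,S,I,I] [MISS #4: read from I]
Op 5: C2 read [C2 read from I: others=['C0=S', 'C1=S'] -> C2=S, others downsized to S] -> [S,S,S,I] [MISS #5: read from I]
Op 6: C3 read [C3 read from I: others=['C0=S', 'C1=S', 'C2=S'] -> C3=S, others downsized to S] -> [S,S,S,S] [MISS #6: read from I]
Op 7: C1 write [C1 write: invalidate ['C0=S', 'C2=S', 'C3=S'] -> C1=M] -> [I,M,I,I] [MISS #7: write from S]
Op 8: C3 read [C3 read from I: others=['C1=M'] -> C3=S, others downsized to S] -> [I,S,I,S] [MISS #8: read from I]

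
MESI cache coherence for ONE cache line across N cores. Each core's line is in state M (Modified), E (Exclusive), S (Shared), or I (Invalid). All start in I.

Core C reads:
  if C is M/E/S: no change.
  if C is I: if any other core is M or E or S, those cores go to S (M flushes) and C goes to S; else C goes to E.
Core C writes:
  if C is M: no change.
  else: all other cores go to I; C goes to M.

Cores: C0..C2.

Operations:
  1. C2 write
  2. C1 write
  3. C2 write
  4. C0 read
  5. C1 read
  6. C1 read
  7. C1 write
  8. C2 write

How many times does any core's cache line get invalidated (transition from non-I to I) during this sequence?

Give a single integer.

Answer: 5

Derivation:
Op 1: C2 write [C2 write: invalidate none -> C2=M] -> [I,I,M] (invalidations this op: 0; running total: 0)
Op 2: C1 write [C1 write: invalidate ['C2=M'] -> C1=M] -> [I,M,I] (invalidations this op: 1; running total: 1)
Op 3: C2 write [C2 write: invalidate ['C1=M'] -> C2=M] -> [I,I,M] (invalidations this op: 1; running total: 2)
Op 4: C0 read [C0 read from I: others=['C2=M'] -> C0=S, others downsized to S] -> [S,I,S] (invalidations this op: 0; running total: 2)
Op 5: C1 read [C1 read from I: others=['C0=S', 'C2=S'] -> C1=S, others downsized to S] -> [S,S,S] (invalidations this op: 0; running total: 2)
Op 6: C1 read [C1 read: already in S, no change] -> [S,S,S] (invalidations this op: 0; running total: 2)
Op 7: C1 write [C1 write: invalidate ['C0=S', 'C2=S'] -> C1=M] -> [I,M,I] (invalidations this op: 2; running total: 4)
Op 8: C2 write [C2 write: invalidate ['C1=M'] -> C2=M] -> [I,I,M] (invalidations this op: 1; running total: 5)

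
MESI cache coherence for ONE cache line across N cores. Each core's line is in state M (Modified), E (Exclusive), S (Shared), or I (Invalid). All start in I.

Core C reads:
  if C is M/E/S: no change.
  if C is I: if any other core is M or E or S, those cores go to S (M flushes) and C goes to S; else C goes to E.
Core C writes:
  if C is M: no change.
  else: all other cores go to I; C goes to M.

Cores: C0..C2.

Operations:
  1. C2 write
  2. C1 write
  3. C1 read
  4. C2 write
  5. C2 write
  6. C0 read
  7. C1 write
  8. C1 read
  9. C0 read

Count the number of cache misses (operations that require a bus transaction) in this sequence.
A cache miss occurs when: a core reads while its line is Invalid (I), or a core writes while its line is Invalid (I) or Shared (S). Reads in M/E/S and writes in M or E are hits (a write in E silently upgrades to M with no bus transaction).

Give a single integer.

Answer: 6

Derivation:
Op 1: C2 write [C2 write: invalidate none -> C2=M] -> [I,I,M] [MISS #1: write from I]
Op 2: C1 write [C1 write: invalidate ['C2=M'] -> C1=M] -> [I,M,I] [MISS #2: write from I]
Op 3: C1 read [C1 read: already in M, no change] -> [I,M,I] [hit: read from M]
Op 4: C2 write [C2 write: invalidate ['C1=M'] -> C2=M] -> [I,I,M] [MISS #3: write from I]
Op 5: C2 write [C2 write: already M (modified), no change] -> [I,I,M] [hit: write from M]
Op 6: C0 read [C0 read from I: others=['C2=M'] -> C0=S, others downsized to S] -> [S,I,S] [MISS #4: read from I]
Op 7: C1 write [C1 write: invalidate ['C0=S', 'C2=S'] -> C1=M] -> [I,M,I] [MISS #5: write from I]
Op 8: C1 read [C1 read: already in M, no change] -> [I,M,I] [hit: read from M]
Op 9: C0 read [C0 read from I: others=['C1=M'] -> C0=S, others downsized to S] -> [S,S,I] [MISS #6: read from I]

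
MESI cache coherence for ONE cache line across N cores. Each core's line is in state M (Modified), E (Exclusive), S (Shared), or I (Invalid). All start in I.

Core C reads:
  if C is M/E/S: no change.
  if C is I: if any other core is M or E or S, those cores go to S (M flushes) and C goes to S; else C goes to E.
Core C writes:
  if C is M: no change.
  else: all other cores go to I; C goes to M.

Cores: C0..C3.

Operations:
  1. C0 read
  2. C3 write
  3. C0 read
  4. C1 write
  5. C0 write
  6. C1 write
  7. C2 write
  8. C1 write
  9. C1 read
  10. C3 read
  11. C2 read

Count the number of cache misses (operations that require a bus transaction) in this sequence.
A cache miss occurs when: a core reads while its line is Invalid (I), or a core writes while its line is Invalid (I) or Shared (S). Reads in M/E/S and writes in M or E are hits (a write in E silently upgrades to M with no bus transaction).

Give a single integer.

Op 1: C0 read [C0 read from I: no other sharers -> C0=E (exclusive)] -> [E,I,I,I] [MISS #1: read from I]
Op 2: C3 write [C3 write: invalidate ['C0=E'] -> C3=M] -> [I,I,I,M] [MISS #2: write from I]
Op 3: C0 read [C0 read from I: others=['C3=M'] -> C0=S, others downsized to S] -> [S,I,I,S] [MISS #3: read from I]
Op 4: C1 write [C1 write: invalidate ['C0=S', 'C3=S'] -> C1=M] -> [I,M,I,I] [MISS #4: write from I]
Op 5: C0 write [C0 write: invalidate ['C1=M'] -> C0=M] -> [M,I,I,I] [MISS #5: write from I]
Op 6: C1 write [C1 write: invalidate ['C0=M'] -> C1=M] -> [I,M,I,I] [MISS #6: write from I]
Op 7: C2 write [C2 write: invalidate ['C1=M'] -> C2=M] -> [I,I,M,I] [MISS #7: write from I]
Op 8: C1 write [C1 write: invalidate ['C2=M'] -> C1=M] -> [I,M,I,I] [MISS #8: write from I]
Op 9: C1 read [C1 read: already in M, no change] -> [I,M,I,I] [hit: read from M]
Op 10: C3 read [C3 read from I: others=['C1=M'] -> C3=S, others downsized to S] -> [I,S,I,S] [MISS #9: read from I]
Op 11: C2 read [C2 read from I: others=['C1=S', 'C3=S'] -> C2=S, others downsized to S] -> [I,S,S,S] [MISS #10: read from I]

Answer: 10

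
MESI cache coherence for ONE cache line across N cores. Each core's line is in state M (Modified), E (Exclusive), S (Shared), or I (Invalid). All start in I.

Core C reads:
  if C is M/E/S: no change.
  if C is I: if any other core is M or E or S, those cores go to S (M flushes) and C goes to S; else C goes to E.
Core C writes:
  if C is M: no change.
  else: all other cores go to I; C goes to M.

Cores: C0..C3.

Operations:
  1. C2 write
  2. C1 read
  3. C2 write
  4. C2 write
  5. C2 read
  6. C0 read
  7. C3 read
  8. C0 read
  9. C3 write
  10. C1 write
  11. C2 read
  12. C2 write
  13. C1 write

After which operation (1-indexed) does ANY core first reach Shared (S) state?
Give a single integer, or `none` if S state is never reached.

Answer: 2

Derivation:
Op 1: C2 write [C2 write: invalidate none -> C2=M] -> [I,I,M,I]
Op 2: C1 read [C1 read from I: others=['C2=M'] -> C1=S, others downsized to S] -> [I,S,S,I]
  -> First S state at op 2; remaining ops need not be traced.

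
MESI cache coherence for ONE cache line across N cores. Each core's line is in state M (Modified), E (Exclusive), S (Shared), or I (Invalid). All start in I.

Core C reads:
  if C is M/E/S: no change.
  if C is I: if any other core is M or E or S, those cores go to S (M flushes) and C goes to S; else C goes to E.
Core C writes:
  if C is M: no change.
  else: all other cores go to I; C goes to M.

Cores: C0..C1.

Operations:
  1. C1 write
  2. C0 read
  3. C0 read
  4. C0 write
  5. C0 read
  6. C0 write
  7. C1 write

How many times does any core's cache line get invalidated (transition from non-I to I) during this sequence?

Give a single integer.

Answer: 2

Derivation:
Op 1: C1 write [C1 write: invalidate none -> C1=M] -> [I,M] (invalidations this op: 0; running total: 0)
Op 2: C0 read [C0 read from I: others=['C1=M'] -> C0=S, others downsized to S] -> [S,S] (invalidations this op: 0; running total: 0)
Op 3: C0 read [C0 read: already in S, no change] -> [S,S] (invalidations this op: 0; running total: 0)
Op 4: C0 write [C0 write: invalidate ['C1=S'] -> C0=M] -> [M,I] (invalidations this op: 1; running total: 1)
Op 5: C0 read [C0 read: already in M, no change] -> [M,I] (invalidations this op: 0; running total: 1)
Op 6: C0 write [C0 write: already M (modified), no change] -> [M,I] (invalidations this op: 0; running total: 1)
Op 7: C1 write [C1 write: invalidate ['C0=M'] -> C1=M] -> [I,M] (invalidations this op: 1; running total: 2)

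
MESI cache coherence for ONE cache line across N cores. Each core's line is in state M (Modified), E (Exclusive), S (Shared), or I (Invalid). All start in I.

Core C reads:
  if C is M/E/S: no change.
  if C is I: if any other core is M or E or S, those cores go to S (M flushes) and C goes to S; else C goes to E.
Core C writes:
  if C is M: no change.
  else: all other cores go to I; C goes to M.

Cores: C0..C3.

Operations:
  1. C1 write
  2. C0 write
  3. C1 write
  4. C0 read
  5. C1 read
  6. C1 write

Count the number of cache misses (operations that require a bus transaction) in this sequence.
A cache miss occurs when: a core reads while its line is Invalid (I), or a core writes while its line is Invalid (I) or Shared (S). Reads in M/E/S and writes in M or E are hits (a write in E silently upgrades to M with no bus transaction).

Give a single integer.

Answer: 5

Derivation:
Op 1: C1 write [C1 write: invalidate none -> C1=M] -> [I,M,I,I] [MISS #1: write from I]
Op 2: C0 write [C0 write: invalidate ['C1=M'] -> C0=M] -> [M,I,I,I] [MISS #2: write from I]
Op 3: C1 write [C1 write: invalidate ['C0=M'] -> C1=M] -> [I,M,I,I] [MISS #3: write from I]
Op 4: C0 read [C0 read from I: others=['C1=M'] -> C0=S, others downsized to S] -> [S,S,I,I] [MISS #4: read from I]
Op 5: C1 read [C1 read: already in S, no change] -> [S,S,I,I] [hit: read from S]
Op 6: C1 write [C1 write: invalidate ['C0=S'] -> C1=M] -> [I,M,I,I] [MISS #5: write from S]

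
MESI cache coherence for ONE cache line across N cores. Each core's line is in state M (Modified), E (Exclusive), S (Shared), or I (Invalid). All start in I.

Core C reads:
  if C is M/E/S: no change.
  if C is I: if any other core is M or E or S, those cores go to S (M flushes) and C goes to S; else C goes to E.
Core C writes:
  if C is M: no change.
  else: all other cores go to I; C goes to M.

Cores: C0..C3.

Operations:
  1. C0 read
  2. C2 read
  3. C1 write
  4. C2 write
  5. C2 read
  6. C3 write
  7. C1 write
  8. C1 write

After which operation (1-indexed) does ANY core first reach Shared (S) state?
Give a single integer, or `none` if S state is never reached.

Answer: 2

Derivation:
Op 1: C0 read [C0 read from I: no other sharers -> C0=E (exclusive)] -> [E,I,I,I]
Op 2: C2 read [C2 read from I: others=['C0=E'] -> C2=S, others downsized to S] -> [S,I,S,I]
  -> First S state at op 2; remaining ops need not be traced.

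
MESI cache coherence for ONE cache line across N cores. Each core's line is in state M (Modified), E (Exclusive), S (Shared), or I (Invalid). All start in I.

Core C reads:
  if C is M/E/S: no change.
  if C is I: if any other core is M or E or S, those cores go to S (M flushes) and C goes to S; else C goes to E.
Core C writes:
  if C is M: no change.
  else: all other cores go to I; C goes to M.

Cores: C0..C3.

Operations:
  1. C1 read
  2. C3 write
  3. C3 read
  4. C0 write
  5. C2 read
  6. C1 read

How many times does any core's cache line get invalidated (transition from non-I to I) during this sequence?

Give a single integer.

Answer: 2

Derivation:
Op 1: C1 read [C1 read from I: no other sharers -> C1=E (exclusive)] -> [I,E,I,I] (invalidations this op: 0; running total: 0)
Op 2: C3 write [C3 write: invalidate ['C1=E'] -> C3=M] -> [I,I,I,M] (invalidations this op: 1; running total: 1)
Op 3: C3 read [C3 read: already in M, no change] -> [I,I,I,M] (invalidations this op: 0; running total: 1)
Op 4: C0 write [C0 write: invalidate ['C3=M'] -> C0=M] -> [M,I,I,I] (invalidations this op: 1; running total: 2)
Op 5: C2 read [C2 read from I: others=['C0=M'] -> C2=S, others downsized to S] -> [S,I,S,I] (invalidations this op: 0; running total: 2)
Op 6: C1 read [C1 read from I: others=['C0=S', 'C2=S'] -> C1=S, others downsized to S] -> [S,S,S,I] (invalidations this op: 0; running total: 2)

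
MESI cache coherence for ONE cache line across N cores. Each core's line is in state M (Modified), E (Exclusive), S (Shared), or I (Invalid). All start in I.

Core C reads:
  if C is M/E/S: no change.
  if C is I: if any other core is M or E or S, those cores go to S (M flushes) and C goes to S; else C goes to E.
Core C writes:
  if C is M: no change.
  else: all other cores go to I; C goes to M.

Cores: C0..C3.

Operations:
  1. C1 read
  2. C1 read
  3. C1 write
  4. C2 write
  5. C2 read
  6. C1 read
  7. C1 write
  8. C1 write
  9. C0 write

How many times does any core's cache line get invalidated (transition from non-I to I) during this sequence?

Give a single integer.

Answer: 3

Derivation:
Op 1: C1 read [C1 read from I: no other sharers -> C1=E (exclusive)] -> [I,E,I,I] (invalidations this op: 0; running total: 0)
Op 2: C1 read [C1 read: already in E, no change] -> [I,E,I,I] (invalidations this op: 0; running total: 0)
Op 3: C1 write [C1 write: invalidate none -> C1=M] -> [I,M,I,I] (invalidations this op: 0; running total: 0)
Op 4: C2 write [C2 write: invalidate ['C1=M'] -> C2=M] -> [I,I,M,I] (invalidations this op: 1; running total: 1)
Op 5: C2 read [C2 read: already in M, no change] -> [I,I,M,I] (invalidations this op: 0; running total: 1)
Op 6: C1 read [C1 read from I: others=['C2=M'] -> C1=S, others downsized to S] -> [I,S,S,I] (invalidations this op: 0; running total: 1)
Op 7: C1 write [C1 write: invalidate ['C2=S'] -> C1=M] -> [I,M,I,I] (invalidations this op: 1; running total: 2)
Op 8: C1 write [C1 write: already M (modified), no change] -> [I,M,I,I] (invalidations this op: 0; running total: 2)
Op 9: C0 write [C0 write: invalidate ['C1=M'] -> C0=M] -> [M,I,I,I] (invalidations this op: 1; running total: 3)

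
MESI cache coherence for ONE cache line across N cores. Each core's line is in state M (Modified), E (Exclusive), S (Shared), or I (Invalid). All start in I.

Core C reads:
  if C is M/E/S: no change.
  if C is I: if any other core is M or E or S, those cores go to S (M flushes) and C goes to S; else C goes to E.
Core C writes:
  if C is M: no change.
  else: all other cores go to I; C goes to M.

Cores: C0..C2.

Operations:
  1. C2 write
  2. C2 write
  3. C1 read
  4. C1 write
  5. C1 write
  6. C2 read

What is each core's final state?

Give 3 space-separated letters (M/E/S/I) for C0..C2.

Answer: I S S

Derivation:
Op 1: C2 write [C2 write: invalidate none -> C2=M] -> [I,I,M]
Op 2: C2 write [C2 write: already M (modified), no change] -> [I,I,M]
Op 3: C1 read [C1 read from I: others=['C2=M'] -> C1=S, others downsized to S] -> [I,S,S]
Op 4: C1 write [C1 write: invalidate ['C2=S'] -> C1=M] -> [I,M,I]
Op 5: C1 write [C1 write: already M (modified), no change] -> [I,M,I]
Op 6: C2 read [C2 read from I: others=['C1=M'] -> C2=S, others downsized to S] -> [I,S,S]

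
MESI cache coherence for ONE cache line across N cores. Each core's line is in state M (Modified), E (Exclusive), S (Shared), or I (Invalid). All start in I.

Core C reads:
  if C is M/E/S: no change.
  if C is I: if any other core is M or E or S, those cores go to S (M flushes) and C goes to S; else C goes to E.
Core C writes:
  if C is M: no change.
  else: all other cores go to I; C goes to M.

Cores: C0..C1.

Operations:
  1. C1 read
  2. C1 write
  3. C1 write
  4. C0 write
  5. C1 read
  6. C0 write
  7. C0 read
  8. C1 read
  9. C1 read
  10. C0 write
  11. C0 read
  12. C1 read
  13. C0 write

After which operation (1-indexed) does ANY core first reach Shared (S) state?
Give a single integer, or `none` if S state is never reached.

Answer: 5

Derivation:
Op 1: C1 read [C1 read from I: no other sharers -> C1=E (exclusive)] -> [I,E]
Op 2: C1 write [C1 write: invalidate none -> C1=M] -> [I,M]
Op 3: C1 write [C1 write: already M (modified), no change] -> [I,M]
Op 4: C0 write [C0 write: invalidate ['C1=M'] -> C0=M] -> [M,I]
Op 5: C1 read [C1 read from I: others=['C0=M'] -> C1=S, others downsized to S] -> [S,S]
  -> First S state at op 5; remaining ops need not be traced.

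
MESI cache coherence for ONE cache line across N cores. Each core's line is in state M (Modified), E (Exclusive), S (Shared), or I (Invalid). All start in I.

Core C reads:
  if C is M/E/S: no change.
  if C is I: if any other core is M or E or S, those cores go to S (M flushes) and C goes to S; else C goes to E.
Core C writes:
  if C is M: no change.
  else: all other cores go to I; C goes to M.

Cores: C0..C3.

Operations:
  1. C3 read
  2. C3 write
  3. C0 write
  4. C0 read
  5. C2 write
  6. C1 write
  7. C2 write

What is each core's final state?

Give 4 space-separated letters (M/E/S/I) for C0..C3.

Op 1: C3 read [C3 read from I: no other sharers -> C3=E (exclusive)] -> [I,I,I,E]
Op 2: C3 write [C3 write: invalidate none -> C3=M] -> [I,I,I,M]
Op 3: C0 write [C0 write: invalidate ['C3=M'] -> C0=M] -> [M,I,I,I]
Op 4: C0 read [C0 read: already in M, no change] -> [M,I,I,I]
Op 5: C2 write [C2 write: invalidate ['C0=M'] -> C2=M] -> [I,I,M,I]
Op 6: C1 write [C1 write: invalidate ['C2=M'] -> C1=M] -> [I,M,I,I]
Op 7: C2 write [C2 write: invalidate ['C1=M'] -> C2=M] -> [I,I,M,I]

Answer: I I M I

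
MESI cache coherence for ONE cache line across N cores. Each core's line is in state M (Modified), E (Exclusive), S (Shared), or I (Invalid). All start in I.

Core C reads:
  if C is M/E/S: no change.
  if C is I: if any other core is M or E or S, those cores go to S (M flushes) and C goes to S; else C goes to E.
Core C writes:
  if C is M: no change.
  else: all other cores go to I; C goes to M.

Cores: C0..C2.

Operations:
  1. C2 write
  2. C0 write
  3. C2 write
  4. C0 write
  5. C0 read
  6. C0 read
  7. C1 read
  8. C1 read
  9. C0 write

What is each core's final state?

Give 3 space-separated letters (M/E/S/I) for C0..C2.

Op 1: C2 write [C2 write: invalidate none -> C2=M] -> [I,I,M]
Op 2: C0 write [C0 write: invalidate ['C2=M'] -> C0=M] -> [M,I,I]
Op 3: C2 write [C2 write: invalidate ['C0=M'] -> C2=M] -> [I,I,M]
Op 4: C0 write [C0 write: invalidate ['C2=M'] -> C0=M] -> [M,I,I]
Op 5: C0 read [C0 read: already in M, no change] -> [M,I,I]
Op 6: C0 read [C0 read: already in M, no change] -> [M,I,I]
Op 7: C1 read [C1 read from I: others=['C0=M'] -> C1=S, others downsized to S] -> [S,S,I]
Op 8: C1 read [C1 read: already in S, no change] -> [S,S,I]
Op 9: C0 write [C0 write: invalidate ['C1=S'] -> C0=M] -> [M,I,I]

Answer: M I I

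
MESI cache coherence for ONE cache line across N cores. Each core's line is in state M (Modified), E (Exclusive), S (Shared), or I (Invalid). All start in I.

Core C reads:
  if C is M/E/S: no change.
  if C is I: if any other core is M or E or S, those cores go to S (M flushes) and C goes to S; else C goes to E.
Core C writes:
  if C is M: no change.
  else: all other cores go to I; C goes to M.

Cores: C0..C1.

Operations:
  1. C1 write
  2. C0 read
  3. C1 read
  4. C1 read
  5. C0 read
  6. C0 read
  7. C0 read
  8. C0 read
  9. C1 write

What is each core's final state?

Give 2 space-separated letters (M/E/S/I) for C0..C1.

Answer: I M

Derivation:
Op 1: C1 write [C1 write: invalidate none -> C1=M] -> [I,M]
Op 2: C0 read [C0 read from I: others=['C1=M'] -> C0=S, others downsized to S] -> [S,S]
Op 3: C1 read [C1 read: already in S, no change] -> [S,S]
Op 4: C1 read [C1 read: already in S, no change] -> [S,S]
Op 5: C0 read [C0 read: already in S, no change] -> [S,S]
Op 6: C0 read [C0 read: already in S, no change] -> [S,S]
Op 7: C0 read [C0 read: already in S, no change] -> [S,S]
Op 8: C0 read [C0 read: already in S, no change] -> [S,S]
Op 9: C1 write [C1 write: invalidate ['C0=S'] -> C1=M] -> [I,M]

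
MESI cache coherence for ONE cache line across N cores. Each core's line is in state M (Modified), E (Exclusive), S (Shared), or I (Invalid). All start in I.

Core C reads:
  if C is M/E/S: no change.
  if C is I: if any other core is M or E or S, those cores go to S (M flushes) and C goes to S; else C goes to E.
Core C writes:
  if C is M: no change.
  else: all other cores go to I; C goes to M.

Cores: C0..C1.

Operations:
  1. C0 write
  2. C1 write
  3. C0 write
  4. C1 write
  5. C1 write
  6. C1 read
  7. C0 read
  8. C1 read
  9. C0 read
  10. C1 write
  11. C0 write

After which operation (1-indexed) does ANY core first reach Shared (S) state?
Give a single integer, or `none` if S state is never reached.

Op 1: C0 write [C0 write: invalidate none -> C0=M] -> [M,I]
Op 2: C1 write [C1 write: invalidate ['C0=M'] -> C1=M] -> [I,M]
Op 3: C0 write [C0 write: invalidate ['C1=M'] -> C0=M] -> [M,I]
Op 4: C1 write [C1 write: invalidate ['C0=M'] -> C1=M] -> [I,M]
Op 5: C1 write [C1 write: already M (modified), no change] -> [I,M]
Op 6: C1 read [C1 read: already in M, no change] -> [I,M]
Op 7: C0 read [C0 read from I: others=['C1=M'] -> C0=S, others downsized to S] -> [S,S]
  -> First S state at op 7; remaining ops need not be traced.

Answer: 7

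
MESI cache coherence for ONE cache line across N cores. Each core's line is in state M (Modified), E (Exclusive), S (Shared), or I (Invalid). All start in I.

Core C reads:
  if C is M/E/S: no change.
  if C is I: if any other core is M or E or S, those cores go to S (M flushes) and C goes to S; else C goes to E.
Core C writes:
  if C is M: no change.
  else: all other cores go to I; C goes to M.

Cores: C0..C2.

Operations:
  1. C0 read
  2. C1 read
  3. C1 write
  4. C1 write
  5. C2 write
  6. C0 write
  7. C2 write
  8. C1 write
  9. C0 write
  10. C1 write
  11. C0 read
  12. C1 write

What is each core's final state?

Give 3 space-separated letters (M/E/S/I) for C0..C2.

Answer: I M I

Derivation:
Op 1: C0 read [C0 read from I: no other sharers -> C0=E (exclusive)] -> [E,I,I]
Op 2: C1 read [C1 read from I: others=['C0=E'] -> C1=S, others downsized to S] -> [S,S,I]
Op 3: C1 write [C1 write: invalidate ['C0=S'] -> C1=M] -> [I,M,I]
Op 4: C1 write [C1 write: already M (modified), no change] -> [I,M,I]
Op 5: C2 write [C2 write: invalidate ['C1=M'] -> C2=M] -> [I,I,M]
Op 6: C0 write [C0 write: invalidate ['C2=M'] -> C0=M] -> [M,I,I]
Op 7: C2 write [C2 write: invalidate ['C0=M'] -> C2=M] -> [I,I,M]
Op 8: C1 write [C1 write: invalidate ['C2=M'] -> C1=M] -> [I,M,I]
Op 9: C0 write [C0 write: invalidate ['C1=M'] -> C0=M] -> [M,I,I]
Op 10: C1 write [C1 write: invalidate ['C0=M'] -> C1=M] -> [I,M,I]
Op 11: C0 read [C0 read from I: others=['C1=M'] -> C0=S, others downsized to S] -> [S,S,I]
Op 12: C1 write [C1 write: invalidate ['C0=S'] -> C1=M] -> [I,M,I]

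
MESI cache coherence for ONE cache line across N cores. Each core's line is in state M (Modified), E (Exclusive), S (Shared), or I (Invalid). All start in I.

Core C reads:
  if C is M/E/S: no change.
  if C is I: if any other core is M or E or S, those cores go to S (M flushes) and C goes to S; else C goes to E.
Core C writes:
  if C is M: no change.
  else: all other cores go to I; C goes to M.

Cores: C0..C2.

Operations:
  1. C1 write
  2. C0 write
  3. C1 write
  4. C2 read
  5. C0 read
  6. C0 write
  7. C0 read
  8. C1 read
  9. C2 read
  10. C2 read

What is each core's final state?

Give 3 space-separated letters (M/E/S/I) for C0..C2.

Answer: S S S

Derivation:
Op 1: C1 write [C1 write: invalidate none -> C1=M] -> [I,M,I]
Op 2: C0 write [C0 write: invalidate ['C1=M'] -> C0=M] -> [M,I,I]
Op 3: C1 write [C1 write: invalidate ['C0=M'] -> C1=M] -> [I,M,I]
Op 4: C2 read [C2 read from I: others=['C1=M'] -> C2=S, others downsized to S] -> [I,S,S]
Op 5: C0 read [C0 read from I: others=['C1=S', 'C2=S'] -> C0=S, others downsized to S] -> [S,S,S]
Op 6: C0 write [C0 write: invalidate ['C1=S', 'C2=S'] -> C0=M] -> [M,I,I]
Op 7: C0 read [C0 read: already in M, no change] -> [M,I,I]
Op 8: C1 read [C1 read from I: others=['C0=M'] -> C1=S, others downsized to S] -> [S,S,I]
Op 9: C2 read [C2 read from I: others=['C0=S', 'C1=S'] -> C2=S, others downsized to S] -> [S,S,S]
Op 10: C2 read [C2 read: already in S, no change] -> [S,S,S]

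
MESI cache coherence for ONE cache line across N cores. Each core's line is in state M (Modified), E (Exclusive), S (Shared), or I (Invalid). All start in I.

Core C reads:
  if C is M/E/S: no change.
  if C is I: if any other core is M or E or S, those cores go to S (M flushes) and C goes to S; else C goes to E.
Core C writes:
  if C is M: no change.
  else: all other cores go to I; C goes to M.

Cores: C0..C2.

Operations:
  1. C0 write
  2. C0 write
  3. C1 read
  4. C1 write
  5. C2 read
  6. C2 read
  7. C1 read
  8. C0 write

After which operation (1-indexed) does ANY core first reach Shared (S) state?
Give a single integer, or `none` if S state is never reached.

Answer: 3

Derivation:
Op 1: C0 write [C0 write: invalidate none -> C0=M] -> [M,I,I]
Op 2: C0 write [C0 write: already M (modified), no change] -> [M,I,I]
Op 3: C1 read [C1 read from I: others=['C0=M'] -> C1=S, others downsized to S] -> [S,S,I]
  -> First S state at op 3; remaining ops need not be traced.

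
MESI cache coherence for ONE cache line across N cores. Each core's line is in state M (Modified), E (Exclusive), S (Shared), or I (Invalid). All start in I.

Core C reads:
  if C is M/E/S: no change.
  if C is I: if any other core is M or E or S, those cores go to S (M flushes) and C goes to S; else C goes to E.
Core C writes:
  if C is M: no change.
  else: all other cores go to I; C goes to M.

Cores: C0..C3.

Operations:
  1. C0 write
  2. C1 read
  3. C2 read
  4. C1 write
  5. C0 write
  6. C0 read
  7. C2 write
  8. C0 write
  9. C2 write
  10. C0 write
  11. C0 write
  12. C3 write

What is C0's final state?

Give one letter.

Answer: I

Derivation:
Op 1: C0 write [C0 write: invalidate none -> C0=M] -> [M,I,I,I]
Op 2: C1 read [C1 read from I: others=['C0=M'] -> C1=S, others downsized to S] -> [S,S,I,I]
Op 3: C2 read [C2 read from I: others=['C0=S', 'C1=S'] -> C2=S, others downsized to S] -> [S,S,S,I]
Op 4: C1 write [C1 write: invalidate ['C0=S', 'C2=S'] -> C1=M] -> [I,M,I,I]
Op 5: C0 write [C0 write: invalidate ['C1=M'] -> C0=M] -> [M,I,I,I]
Op 6: C0 read [C0 read: already in M, no change] -> [M,I,I,I]
Op 7: C2 write [C2 write: invalidate ['C0=M'] -> C2=M] -> [I,I,M,I]
Op 8: C0 write [C0 write: invalidate ['C2=M'] -> C0=M] -> [M,I,I,I]
Op 9: C2 write [C2 write: invalidate ['C0=M'] -> C2=M] -> [I,I,M,I]
Op 10: C0 write [C0 write: invalidate ['C2=M'] -> C0=M] -> [M,I,I,I]
Op 11: C0 write [C0 write: already M (modified), no change] -> [M,I,I,I]
Op 12: C3 write [C3 write: invalidate ['C0=M'] -> C3=M] -> [I,I,I,M]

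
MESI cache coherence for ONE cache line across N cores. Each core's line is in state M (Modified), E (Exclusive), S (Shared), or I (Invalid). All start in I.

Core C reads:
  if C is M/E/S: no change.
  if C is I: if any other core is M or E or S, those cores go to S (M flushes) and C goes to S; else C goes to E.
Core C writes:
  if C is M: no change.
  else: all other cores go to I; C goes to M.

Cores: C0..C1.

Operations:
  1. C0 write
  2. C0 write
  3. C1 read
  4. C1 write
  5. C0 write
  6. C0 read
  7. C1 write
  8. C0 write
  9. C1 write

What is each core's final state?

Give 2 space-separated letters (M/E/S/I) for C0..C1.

Answer: I M

Derivation:
Op 1: C0 write [C0 write: invalidate none -> C0=M] -> [M,I]
Op 2: C0 write [C0 write: already M (modified), no change] -> [M,I]
Op 3: C1 read [C1 read from I: others=['C0=M'] -> C1=S, others downsized to S] -> [S,S]
Op 4: C1 write [C1 write: invalidate ['C0=S'] -> C1=M] -> [I,M]
Op 5: C0 write [C0 write: invalidate ['C1=M'] -> C0=M] -> [M,I]
Op 6: C0 read [C0 read: already in M, no change] -> [M,I]
Op 7: C1 write [C1 write: invalidate ['C0=M'] -> C1=M] -> [I,M]
Op 8: C0 write [C0 write: invalidate ['C1=M'] -> C0=M] -> [M,I]
Op 9: C1 write [C1 write: invalidate ['C0=M'] -> C1=M] -> [I,M]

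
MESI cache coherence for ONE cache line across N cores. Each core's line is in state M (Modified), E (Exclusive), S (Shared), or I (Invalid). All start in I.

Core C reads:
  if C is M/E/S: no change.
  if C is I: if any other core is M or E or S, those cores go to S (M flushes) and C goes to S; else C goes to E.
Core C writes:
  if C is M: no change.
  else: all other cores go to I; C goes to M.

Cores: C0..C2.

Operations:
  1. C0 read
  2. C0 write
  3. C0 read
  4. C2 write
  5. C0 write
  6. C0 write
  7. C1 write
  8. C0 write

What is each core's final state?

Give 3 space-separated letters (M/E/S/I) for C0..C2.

Answer: M I I

Derivation:
Op 1: C0 read [C0 read from I: no other sharers -> C0=E (exclusive)] -> [E,I,I]
Op 2: C0 write [C0 write: invalidate none -> C0=M] -> [M,I,I]
Op 3: C0 read [C0 read: already in M, no change] -> [M,I,I]
Op 4: C2 write [C2 write: invalidate ['C0=M'] -> C2=M] -> [I,I,M]
Op 5: C0 write [C0 write: invalidate ['C2=M'] -> C0=M] -> [M,I,I]
Op 6: C0 write [C0 write: already M (modified), no change] -> [M,I,I]
Op 7: C1 write [C1 write: invalidate ['C0=M'] -> C1=M] -> [I,M,I]
Op 8: C0 write [C0 write: invalidate ['C1=M'] -> C0=M] -> [M,I,I]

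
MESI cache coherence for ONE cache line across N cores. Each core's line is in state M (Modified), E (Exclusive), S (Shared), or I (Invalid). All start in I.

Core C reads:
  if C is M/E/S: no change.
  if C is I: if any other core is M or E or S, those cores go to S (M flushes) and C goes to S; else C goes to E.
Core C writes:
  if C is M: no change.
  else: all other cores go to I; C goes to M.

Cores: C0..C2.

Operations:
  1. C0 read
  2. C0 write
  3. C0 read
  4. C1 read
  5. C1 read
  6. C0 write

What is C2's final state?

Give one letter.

Op 1: C0 read [C0 read from I: no other sharers -> C0=E (exclusive)] -> [E,I,I]
Op 2: C0 write [C0 write: invalidate none -> C0=M] -> [M,I,I]
Op 3: C0 read [C0 read: already in M, no change] -> [M,I,I]
Op 4: C1 read [C1 read from I: others=['C0=M'] -> C1=S, others downsized to S] -> [S,S,I]
Op 5: C1 read [C1 read: already in S, no change] -> [S,S,I]
Op 6: C0 write [C0 write: invalidate ['C1=S'] -> C0=M] -> [M,I,I]

Answer: I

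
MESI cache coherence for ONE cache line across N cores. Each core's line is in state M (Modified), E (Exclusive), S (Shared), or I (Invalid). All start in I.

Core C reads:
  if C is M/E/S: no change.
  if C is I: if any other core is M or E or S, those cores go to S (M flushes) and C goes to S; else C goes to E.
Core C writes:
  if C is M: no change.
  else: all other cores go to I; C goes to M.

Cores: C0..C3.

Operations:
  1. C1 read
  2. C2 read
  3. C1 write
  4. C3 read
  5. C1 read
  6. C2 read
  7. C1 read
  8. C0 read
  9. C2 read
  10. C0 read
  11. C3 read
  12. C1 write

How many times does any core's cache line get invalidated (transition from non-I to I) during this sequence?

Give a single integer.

Op 1: C1 read [C1 read from I: no other sharers -> C1=E (exclusive)] -> [I,E,I,I] (invalidations this op: 0; running total: 0)
Op 2: C2 read [C2 read from I: others=['C1=E'] -> C2=S, others downsized to S] -> [I,S,S,I] (invalidations this op: 0; running total: 0)
Op 3: C1 write [C1 write: invalidate ['C2=S'] -> C1=M] -> [I,M,I,I] (invalidations this op: 1; running total: 1)
Op 4: C3 read [C3 read from I: others=['C1=M'] -> C3=S, others downsized to S] -> [I,S,I,S] (invalidations this op: 0; running total: 1)
Op 5: C1 read [C1 read: already in S, no change] -> [I,S,I,S] (invalidations this op: 0; running total: 1)
Op 6: C2 read [C2 read from I: others=['C1=S', 'C3=S'] -> C2=S, others downsized to S] -> [I,S,S,S] (invalidations this op: 0; running total: 1)
Op 7: C1 read [C1 read: already in S, no change] -> [I,S,S,S] (invalidations this op: 0; running total: 1)
Op 8: C0 read [C0 read from I: others=['C1=S', 'C2=S', 'C3=S'] -> C0=S, others downsized to S] -> [S,S,S,S] (invalidations this op: 0; running total: 1)
Op 9: C2 read [C2 read: already in S, no change] -> [S,S,S,S] (invalidations this op: 0; running total: 1)
Op 10: C0 read [C0 read: already in S, no change] -> [S,S,S,S] (invalidations this op: 0; running total: 1)
Op 11: C3 read [C3 read: already in S, no change] -> [S,S,S,S] (invalidations this op: 0; running total: 1)
Op 12: C1 write [C1 write: invalidate ['C0=S', 'C2=S', 'C3=S'] -> C1=M] -> [I,M,I,I] (invalidations this op: 3; running total: 4)

Answer: 4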